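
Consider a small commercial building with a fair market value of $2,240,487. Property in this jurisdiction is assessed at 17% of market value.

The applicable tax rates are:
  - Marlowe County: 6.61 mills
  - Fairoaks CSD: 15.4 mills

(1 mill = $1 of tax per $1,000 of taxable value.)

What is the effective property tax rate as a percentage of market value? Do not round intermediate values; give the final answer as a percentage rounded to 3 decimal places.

0.374%

Assessed value = $2,240,487 × 0.17 = $380,882.79
Marlowe County: $380,882.79 × 0.00661 = $2,517.6352419
Fairoaks CSD: $380,882.79 × 0.0154 = $5,865.594966
Total tax = $8,383.2302079
Effective rate = $8,383.2302079 ÷ $2,240,487 = 0.374% of market value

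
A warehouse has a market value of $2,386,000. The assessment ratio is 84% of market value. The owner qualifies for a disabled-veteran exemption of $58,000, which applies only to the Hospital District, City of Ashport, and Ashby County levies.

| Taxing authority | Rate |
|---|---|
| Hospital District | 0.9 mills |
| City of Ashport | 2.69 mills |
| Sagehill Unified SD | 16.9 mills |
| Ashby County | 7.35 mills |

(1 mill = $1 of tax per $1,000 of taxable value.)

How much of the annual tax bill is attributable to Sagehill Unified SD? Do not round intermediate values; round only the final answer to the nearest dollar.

$33,872

Assessed value = $2,386,000 × 0.84 = $2,004,240
Sagehill Unified SD taxable value = $2,004,240 (exemption does not apply)
Sagehill Unified SD levy = $2,004,240 × 0.0169 = $33,871.656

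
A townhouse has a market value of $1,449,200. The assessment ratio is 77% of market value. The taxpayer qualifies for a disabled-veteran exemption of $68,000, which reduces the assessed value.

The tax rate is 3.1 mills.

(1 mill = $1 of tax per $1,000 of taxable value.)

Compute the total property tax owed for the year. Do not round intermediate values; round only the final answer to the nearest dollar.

Assessed value = $1,449,200 × 0.77 = $1,115,884
Taxable value = $1,115,884 − $68,000 = $1,047,884
Tax = $1,047,884 × 0.0031 = $3,248.4404

$3,248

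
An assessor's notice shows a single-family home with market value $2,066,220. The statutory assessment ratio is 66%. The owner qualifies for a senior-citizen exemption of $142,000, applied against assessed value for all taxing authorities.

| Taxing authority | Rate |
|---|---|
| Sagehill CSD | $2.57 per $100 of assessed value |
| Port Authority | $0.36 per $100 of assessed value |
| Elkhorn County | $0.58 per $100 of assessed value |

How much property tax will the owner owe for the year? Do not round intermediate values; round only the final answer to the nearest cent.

Assessed value = $2,066,220 × 0.66 = $1,363,705.2
Taxable value = $1,363,705.2 − $142,000 = $1,221,705.2
Sagehill CSD: $1,221,705.2 × 0.0257 = $31,397.82364
Port Authority: $1,221,705.2 × 0.0036 = $4,398.13872
Elkhorn County: $1,221,705.2 × 0.0058 = $7,085.89016
Total = $31,397.82364 + $4,398.13872 + $7,085.89016 = $42,881.85252

$42,881.85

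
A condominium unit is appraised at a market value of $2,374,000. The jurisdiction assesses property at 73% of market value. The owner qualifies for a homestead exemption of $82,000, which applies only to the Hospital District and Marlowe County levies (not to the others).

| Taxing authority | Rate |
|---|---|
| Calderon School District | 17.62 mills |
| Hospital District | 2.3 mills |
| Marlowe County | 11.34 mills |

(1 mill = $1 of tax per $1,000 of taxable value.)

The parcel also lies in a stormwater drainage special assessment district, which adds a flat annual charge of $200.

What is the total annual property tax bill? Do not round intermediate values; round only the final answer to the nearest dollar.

Assessed value = $2,374,000 × 0.73 = $1,733,020
Calderon School District: $1,733,020 × 0.01762 = $30,535.8124
Hospital District: ($1,733,020 − $82,000) × 0.0023 = $1,651,020 × 0.0023 = $3,797.346
Marlowe County: ($1,733,020 − $82,000) × 0.01134 = $1,651,020 × 0.01134 = $18,722.5668
Levies subtotal = $53,055.7252
Total = $53,055.7252 + $200 = $53,255.7252

$53,256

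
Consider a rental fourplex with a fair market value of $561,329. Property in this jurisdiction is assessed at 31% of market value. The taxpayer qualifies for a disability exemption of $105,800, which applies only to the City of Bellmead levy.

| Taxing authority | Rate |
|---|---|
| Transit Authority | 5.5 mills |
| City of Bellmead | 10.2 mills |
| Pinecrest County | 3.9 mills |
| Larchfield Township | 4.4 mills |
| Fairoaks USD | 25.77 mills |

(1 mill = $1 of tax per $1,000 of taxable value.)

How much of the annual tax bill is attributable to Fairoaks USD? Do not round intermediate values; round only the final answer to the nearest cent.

$4,484.29

Assessed value = $561,329 × 0.31 = $174,011.99
Fairoaks USD taxable value = $174,011.99 (exemption does not apply)
Fairoaks USD levy = $174,011.99 × 0.02577 = $4,484.2889823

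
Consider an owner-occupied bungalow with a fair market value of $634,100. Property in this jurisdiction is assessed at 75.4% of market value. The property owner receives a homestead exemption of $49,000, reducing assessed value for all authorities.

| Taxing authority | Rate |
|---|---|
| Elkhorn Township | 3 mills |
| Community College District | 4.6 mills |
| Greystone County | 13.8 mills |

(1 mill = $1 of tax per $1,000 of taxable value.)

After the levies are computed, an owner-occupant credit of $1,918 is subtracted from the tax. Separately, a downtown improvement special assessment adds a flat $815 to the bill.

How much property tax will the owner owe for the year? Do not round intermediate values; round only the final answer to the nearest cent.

Assessed value = $634,100 × 0.754 = $478,111.4
Taxable value = $478,111.4 − $49,000 = $429,111.4
Elkhorn Township: $429,111.4 × 0.003 = $1,287.3342
Community College District: $429,111.4 × 0.0046 = $1,973.91244
Greystone County: $429,111.4 × 0.0138 = $5,921.73732
Levies subtotal = $9,182.98396
After credit = $9,182.98396 − $1,918 = $7,264.98396
Total = $7,264.98396 + $815 = $8,079.98396

$8,079.98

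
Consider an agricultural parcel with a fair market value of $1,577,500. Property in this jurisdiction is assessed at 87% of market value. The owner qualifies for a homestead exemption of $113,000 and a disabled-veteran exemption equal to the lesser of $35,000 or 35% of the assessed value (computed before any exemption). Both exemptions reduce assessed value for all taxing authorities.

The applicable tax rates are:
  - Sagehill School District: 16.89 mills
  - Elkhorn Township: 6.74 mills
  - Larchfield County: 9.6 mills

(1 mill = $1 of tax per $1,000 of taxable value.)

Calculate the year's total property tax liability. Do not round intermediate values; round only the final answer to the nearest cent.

$40,687.64

Assessed value = $1,577,500 × 0.87 = $1,372,425
Disabled-veteran exemption = min($35,000, 35% × $1,372,425) = min($35,000, $480,348.75) = $35,000 (dollar cap binds)
Taxable value = $1,372,425 − $113,000 − $35,000 = $1,224,425
Sagehill School District: $1,224,425 × 0.01689 = $20,680.53825
Elkhorn Township: $1,224,425 × 0.00674 = $8,252.6245
Larchfield County: $1,224,425 × 0.0096 = $11,754.48
Total = $40,687.64275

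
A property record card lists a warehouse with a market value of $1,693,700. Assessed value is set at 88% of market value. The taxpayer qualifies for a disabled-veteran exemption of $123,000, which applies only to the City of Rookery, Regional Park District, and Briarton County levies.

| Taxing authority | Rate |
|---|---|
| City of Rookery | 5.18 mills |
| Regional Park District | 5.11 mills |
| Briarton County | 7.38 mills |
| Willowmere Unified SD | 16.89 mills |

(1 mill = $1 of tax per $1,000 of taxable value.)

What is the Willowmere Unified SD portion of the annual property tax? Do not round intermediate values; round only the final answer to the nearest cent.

$25,173.80

Assessed value = $1,693,700 × 0.88 = $1,490,456
Willowmere Unified SD taxable value = $1,490,456 (exemption does not apply)
Willowmere Unified SD levy = $1,490,456 × 0.01689 = $25,173.80184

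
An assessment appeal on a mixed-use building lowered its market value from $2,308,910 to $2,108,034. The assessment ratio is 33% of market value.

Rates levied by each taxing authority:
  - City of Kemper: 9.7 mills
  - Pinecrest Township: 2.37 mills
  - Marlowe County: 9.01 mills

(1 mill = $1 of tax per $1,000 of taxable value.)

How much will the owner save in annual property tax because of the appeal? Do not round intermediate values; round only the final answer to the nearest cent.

$1,397.37

Old assessed value = $2,308,910 × 0.33 = $761,940.3
New assessed value = $2,108,034 × 0.33 = $695,651.22
Combined rate = 0.0097 + 0.00237 + 0.00901 = 0.02108
Old tax = $761,940.3 × 0.02108 = $16,061.701524
New tax = $695,651.22 × 0.02108 = $14,664.3277176
Reduction = $16,061.701524 − $14,664.3277176 = $1,397.3738064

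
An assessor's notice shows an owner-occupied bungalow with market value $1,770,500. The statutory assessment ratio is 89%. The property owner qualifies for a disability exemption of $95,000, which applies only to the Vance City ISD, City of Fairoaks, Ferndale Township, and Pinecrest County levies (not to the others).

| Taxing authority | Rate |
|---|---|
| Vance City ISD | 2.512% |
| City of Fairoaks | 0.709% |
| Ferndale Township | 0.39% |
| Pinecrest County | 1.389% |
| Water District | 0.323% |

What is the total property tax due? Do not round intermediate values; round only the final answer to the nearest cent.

$79,126.91

Assessed value = $1,770,500 × 0.89 = $1,575,745
Vance City ISD: ($1,575,745 − $95,000) × 0.02512 = $1,480,745 × 0.02512 = $37,196.3144
City of Fairoaks: ($1,575,745 − $95,000) × 0.00709 = $1,480,745 × 0.00709 = $10,498.48205
Ferndale Township: ($1,575,745 − $95,000) × 0.0039 = $1,480,745 × 0.0039 = $5,774.9055
Pinecrest County: ($1,575,745 − $95,000) × 0.01389 = $1,480,745 × 0.01389 = $20,567.54805
Water District: $1,575,745 × 0.00323 = $5,089.65635
Total = $79,126.90635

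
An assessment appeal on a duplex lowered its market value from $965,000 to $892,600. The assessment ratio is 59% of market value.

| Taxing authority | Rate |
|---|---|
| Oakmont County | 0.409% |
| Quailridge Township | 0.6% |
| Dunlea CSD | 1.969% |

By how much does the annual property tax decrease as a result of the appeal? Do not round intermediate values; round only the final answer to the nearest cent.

$1,272.08

Old assessed value = $965,000 × 0.59 = $569,350
New assessed value = $892,600 × 0.59 = $526,634
Combined rate = 0.00409 + 0.006 + 0.01969 = 0.02978
Old tax = $569,350 × 0.02978 = $16,955.243
New tax = $526,634 × 0.02978 = $15,683.16052
Reduction = $16,955.243 − $15,683.16052 = $1,272.08248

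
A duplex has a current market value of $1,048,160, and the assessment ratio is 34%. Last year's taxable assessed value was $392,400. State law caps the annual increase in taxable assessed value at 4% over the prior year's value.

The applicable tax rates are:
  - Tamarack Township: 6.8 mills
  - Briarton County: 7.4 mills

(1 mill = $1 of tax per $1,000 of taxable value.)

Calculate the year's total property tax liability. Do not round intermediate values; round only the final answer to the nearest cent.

$5,060.52

Uncapped assessed value = $1,048,160 × 0.34 = $356,374.4
Cap limit = $392,400 × 1.04 = $408,096
Taxable assessed value = min($356,374.4, $408,096) = $356,374.4 (cap does not bind)
Tamarack Township: $356,374.4 × 0.0068 = $2,423.34592
Briarton County: $356,374.4 × 0.0074 = $2,637.17056
Total = $5,060.51648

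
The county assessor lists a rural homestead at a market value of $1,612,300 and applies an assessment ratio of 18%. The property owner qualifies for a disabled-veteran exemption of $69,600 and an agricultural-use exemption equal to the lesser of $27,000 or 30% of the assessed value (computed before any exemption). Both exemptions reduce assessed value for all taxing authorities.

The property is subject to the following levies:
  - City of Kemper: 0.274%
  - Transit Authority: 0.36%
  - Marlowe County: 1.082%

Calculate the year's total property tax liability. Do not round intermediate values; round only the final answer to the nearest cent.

$3,322.42

Assessed value = $1,612,300 × 0.18 = $290,214
Agricultural-use exemption = min($27,000, 30% × $290,214) = min($27,000, $87,064.2) = $27,000 (dollar cap binds)
Taxable value = $290,214 − $69,600 − $27,000 = $193,614
City of Kemper: $193,614 × 0.00274 = $530.50236
Transit Authority: $193,614 × 0.0036 = $697.0104
Marlowe County: $193,614 × 0.01082 = $2,094.90348
Total = $3,322.41624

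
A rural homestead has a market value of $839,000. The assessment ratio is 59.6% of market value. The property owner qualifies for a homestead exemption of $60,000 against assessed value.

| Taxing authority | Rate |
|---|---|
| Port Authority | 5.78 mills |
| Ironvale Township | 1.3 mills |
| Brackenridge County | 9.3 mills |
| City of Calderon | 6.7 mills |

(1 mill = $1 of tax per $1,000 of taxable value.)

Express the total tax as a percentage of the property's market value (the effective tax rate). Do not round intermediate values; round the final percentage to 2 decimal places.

1.21%

Assessed value = $839,000 × 0.596 = $500,044
Taxable value = $500,044 − $60,000 = $440,044
Port Authority: $440,044 × 0.00578 = $2,543.45432
Ironvale Township: $440,044 × 0.0013 = $572.0572
Brackenridge County: $440,044 × 0.0093 = $4,092.4092
City of Calderon: $440,044 × 0.0067 = $2,948.2948
Total tax = $10,156.21552
Effective rate = $10,156.21552 ÷ $839,000 = 1.21% of market value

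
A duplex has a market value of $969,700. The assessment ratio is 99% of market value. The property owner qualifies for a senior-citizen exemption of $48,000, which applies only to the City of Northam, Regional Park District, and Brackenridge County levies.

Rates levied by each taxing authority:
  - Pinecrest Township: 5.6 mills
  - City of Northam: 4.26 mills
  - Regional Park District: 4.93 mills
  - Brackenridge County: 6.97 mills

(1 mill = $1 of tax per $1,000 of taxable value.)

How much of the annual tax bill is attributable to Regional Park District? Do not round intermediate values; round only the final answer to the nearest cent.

$4,496.17

Assessed value = $969,700 × 0.99 = $960,003
Regional Park District taxable value = $960,003 − $48,000 = $912,003
Regional Park District levy = $912,003 × 0.00493 = $4,496.17479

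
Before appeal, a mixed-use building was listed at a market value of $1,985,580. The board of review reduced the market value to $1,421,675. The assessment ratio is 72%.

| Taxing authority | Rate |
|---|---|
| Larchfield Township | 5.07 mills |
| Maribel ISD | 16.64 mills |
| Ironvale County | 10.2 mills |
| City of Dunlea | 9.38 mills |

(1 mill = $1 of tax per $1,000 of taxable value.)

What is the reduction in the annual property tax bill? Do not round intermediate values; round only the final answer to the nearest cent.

$16,764.22

Old assessed value = $1,985,580 × 0.72 = $1,429,617.6
New assessed value = $1,421,675 × 0.72 = $1,023,606
Combined rate = 0.00507 + 0.01664 + 0.0102 + 0.00938 = 0.04129
Old tax = $1,429,617.6 × 0.04129 = $59,028.910704
New tax = $1,023,606 × 0.04129 = $42,264.69174
Reduction = $59,028.910704 − $42,264.69174 = $16,764.218964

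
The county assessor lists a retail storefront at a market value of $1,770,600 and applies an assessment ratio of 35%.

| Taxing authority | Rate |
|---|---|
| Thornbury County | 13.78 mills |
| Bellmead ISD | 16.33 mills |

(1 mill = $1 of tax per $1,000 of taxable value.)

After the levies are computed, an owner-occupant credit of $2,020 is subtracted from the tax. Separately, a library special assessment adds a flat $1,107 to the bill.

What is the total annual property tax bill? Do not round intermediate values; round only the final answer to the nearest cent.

Assessed value = $1,770,600 × 0.35 = $619,710
Thornbury County: $619,710 × 0.01378 = $8,539.6038
Bellmead ISD: $619,710 × 0.01633 = $10,119.8643
Levies subtotal = $18,659.4681
After credit = $18,659.4681 − $2,020 = $16,639.4681
Total = $16,639.4681 + $1,107 = $17,746.4681

$17,746.47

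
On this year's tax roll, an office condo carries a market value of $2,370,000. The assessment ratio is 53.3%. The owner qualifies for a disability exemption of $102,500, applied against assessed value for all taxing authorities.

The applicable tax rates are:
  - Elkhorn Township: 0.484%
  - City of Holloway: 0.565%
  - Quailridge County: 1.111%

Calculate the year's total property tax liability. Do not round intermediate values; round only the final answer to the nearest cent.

$25,071.34

Assessed value = $2,370,000 × 0.533 = $1,263,210
Taxable value = $1,263,210 − $102,500 = $1,160,710
Elkhorn Township: $1,160,710 × 0.00484 = $5,617.8364
City of Holloway: $1,160,710 × 0.00565 = $6,558.0115
Quailridge County: $1,160,710 × 0.01111 = $12,895.4881
Total = $5,617.8364 + $6,558.0115 + $12,895.4881 = $25,071.336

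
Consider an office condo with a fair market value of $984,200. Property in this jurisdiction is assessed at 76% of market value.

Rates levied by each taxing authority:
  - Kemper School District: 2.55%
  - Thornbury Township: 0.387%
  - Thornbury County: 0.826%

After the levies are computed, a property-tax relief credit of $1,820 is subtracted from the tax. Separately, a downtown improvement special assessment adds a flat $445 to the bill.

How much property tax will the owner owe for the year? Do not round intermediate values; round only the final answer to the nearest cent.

Assessed value = $984,200 × 0.76 = $747,992
Kemper School District: $747,992 × 0.0255 = $19,073.796
Thornbury Township: $747,992 × 0.00387 = $2,894.72904
Thornbury County: $747,992 × 0.00826 = $6,178.41392
Levies subtotal = $28,146.93896
After credit = $28,146.93896 − $1,820 = $26,326.93896
Total = $26,326.93896 + $445 = $26,771.93896

$26,771.94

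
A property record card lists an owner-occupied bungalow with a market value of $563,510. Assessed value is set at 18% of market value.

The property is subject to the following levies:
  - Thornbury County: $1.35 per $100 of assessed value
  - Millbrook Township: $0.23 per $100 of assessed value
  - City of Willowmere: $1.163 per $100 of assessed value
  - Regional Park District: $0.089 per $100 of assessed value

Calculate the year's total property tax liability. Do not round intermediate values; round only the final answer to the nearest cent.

Assessed value = $563,510 × 0.18 = $101,431.8
Thornbury County: $101,431.8 × 0.0135 = $1,369.3293
Millbrook Township: $101,431.8 × 0.0023 = $233.29314
City of Willowmere: $101,431.8 × 0.01163 = $1,179.651834
Regional Park District: $101,431.8 × 0.00089 = $90.274302
Total = $1,369.3293 + $233.29314 + $1,179.651834 + $90.274302 = $2,872.548576

$2,872.55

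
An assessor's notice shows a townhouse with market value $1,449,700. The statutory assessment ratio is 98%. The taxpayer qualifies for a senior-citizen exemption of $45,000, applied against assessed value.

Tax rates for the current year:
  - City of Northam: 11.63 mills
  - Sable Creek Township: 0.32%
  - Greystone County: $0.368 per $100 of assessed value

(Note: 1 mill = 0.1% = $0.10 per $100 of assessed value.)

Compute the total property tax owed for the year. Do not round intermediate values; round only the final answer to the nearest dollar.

$25,464

Assessed value = $1,449,700 × 0.98 = $1,420,706
Taxable value = $1,420,706 − $45,000 = $1,375,706
City of Northam: $1,375,706 × 0.01163 = $15,999.46078
Sable Creek Township: $1,375,706 × 0.0032 = $4,402.2592
Greystone County: $1,375,706 × 0.00368 = $5,062.59808
Total = $25,464.31806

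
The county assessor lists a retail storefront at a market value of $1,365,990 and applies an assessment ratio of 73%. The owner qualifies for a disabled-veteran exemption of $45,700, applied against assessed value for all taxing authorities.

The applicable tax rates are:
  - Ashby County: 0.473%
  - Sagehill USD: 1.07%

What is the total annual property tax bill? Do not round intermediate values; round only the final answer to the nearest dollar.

$14,681

Assessed value = $1,365,990 × 0.73 = $997,172.7
Taxable value = $997,172.7 − $45,700 = $951,472.7
Ashby County: $951,472.7 × 0.00473 = $4,500.465871
Sagehill USD: $951,472.7 × 0.0107 = $10,180.75789
Total = $4,500.465871 + $10,180.75789 = $14,681.223761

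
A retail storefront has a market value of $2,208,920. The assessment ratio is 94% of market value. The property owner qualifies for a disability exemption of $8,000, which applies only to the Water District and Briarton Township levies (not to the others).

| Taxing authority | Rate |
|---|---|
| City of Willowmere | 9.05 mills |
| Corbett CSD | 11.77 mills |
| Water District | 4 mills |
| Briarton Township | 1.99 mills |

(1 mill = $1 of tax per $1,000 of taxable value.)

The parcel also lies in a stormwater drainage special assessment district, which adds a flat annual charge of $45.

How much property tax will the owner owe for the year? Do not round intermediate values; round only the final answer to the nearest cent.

$55,664.96

Assessed value = $2,208,920 × 0.94 = $2,076,384.8
City of Willowmere: $2,076,384.8 × 0.00905 = $18,791.28244
Corbett CSD: $2,076,384.8 × 0.01177 = $24,439.049096
Water District: ($2,076,384.8 − $8,000) × 0.004 = $2,068,384.8 × 0.004 = $8,273.5392
Briarton Township: ($2,076,384.8 − $8,000) × 0.00199 = $2,068,384.8 × 0.00199 = $4,116.085752
Levies subtotal = $55,619.956488
Total = $55,619.956488 + $45 = $55,664.956488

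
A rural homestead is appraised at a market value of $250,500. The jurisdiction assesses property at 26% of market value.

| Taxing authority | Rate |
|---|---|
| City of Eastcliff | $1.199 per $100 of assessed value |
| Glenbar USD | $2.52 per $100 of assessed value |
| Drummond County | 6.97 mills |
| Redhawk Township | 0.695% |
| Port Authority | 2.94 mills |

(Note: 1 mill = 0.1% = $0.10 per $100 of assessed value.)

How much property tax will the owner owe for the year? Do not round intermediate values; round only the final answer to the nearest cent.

Assessed value = $250,500 × 0.26 = $65,130
City of Eastcliff: $65,130 × 0.01199 = $780.9087
Glenbar USD: $65,130 × 0.0252 = $1,641.276
Drummond County: $65,130 × 0.00697 = $453.9561
Redhawk Township: $65,130 × 0.00695 = $452.6535
Port Authority: $65,130 × 0.00294 = $191.4822
Total = $3,520.2765

$3,520.28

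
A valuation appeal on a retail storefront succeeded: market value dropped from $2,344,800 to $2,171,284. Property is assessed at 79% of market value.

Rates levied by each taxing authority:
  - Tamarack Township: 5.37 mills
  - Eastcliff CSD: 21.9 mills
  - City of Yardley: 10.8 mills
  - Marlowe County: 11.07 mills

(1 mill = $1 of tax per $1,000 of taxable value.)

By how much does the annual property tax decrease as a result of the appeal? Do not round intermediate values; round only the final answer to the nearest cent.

$6,736.00

Old assessed value = $2,344,800 × 0.79 = $1,852,392
New assessed value = $2,171,284 × 0.79 = $1,715,314.36
Combined rate = 0.00537 + 0.0219 + 0.0108 + 0.01107 = 0.04914
Old tax = $1,852,392 × 0.04914 = $91,026.54288
New tax = $1,715,314.36 × 0.04914 = $84,290.5476504
Reduction = $91,026.54288 − $84,290.5476504 = $6,735.9952296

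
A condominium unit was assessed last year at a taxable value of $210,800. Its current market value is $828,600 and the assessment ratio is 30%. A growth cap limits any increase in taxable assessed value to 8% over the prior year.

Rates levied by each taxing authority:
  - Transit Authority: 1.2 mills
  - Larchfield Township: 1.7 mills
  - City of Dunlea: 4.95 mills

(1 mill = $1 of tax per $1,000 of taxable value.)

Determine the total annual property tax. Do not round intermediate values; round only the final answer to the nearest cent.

$1,787.16

Uncapped assessed value = $828,600 × 0.3 = $248,580
Cap limit = $210,800 × 1.08 = $227,664
Taxable assessed value = min($248,580, $227,664) = $227,664 (cap binds)
Transit Authority: $227,664 × 0.0012 = $273.1968
Larchfield Township: $227,664 × 0.0017 = $387.0288
City of Dunlea: $227,664 × 0.00495 = $1,126.9368
Total = $1,787.1624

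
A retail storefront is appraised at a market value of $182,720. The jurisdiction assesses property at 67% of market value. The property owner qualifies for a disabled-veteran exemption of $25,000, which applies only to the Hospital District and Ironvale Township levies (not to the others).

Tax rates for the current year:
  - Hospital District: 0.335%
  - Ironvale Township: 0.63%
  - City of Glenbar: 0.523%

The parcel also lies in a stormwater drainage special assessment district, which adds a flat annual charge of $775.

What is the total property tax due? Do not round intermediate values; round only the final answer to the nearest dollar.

Assessed value = $182,720 × 0.67 = $122,422.4
Hospital District: ($122,422.4 − $25,000) × 0.00335 = $97,422.4 × 0.00335 = $326.36504
Ironvale Township: ($122,422.4 − $25,000) × 0.0063 = $97,422.4 × 0.0063 = $613.76112
City of Glenbar: $122,422.4 × 0.00523 = $640.269152
Levies subtotal = $1,580.395312
Total = $1,580.395312 + $775 = $2,355.395312

$2,355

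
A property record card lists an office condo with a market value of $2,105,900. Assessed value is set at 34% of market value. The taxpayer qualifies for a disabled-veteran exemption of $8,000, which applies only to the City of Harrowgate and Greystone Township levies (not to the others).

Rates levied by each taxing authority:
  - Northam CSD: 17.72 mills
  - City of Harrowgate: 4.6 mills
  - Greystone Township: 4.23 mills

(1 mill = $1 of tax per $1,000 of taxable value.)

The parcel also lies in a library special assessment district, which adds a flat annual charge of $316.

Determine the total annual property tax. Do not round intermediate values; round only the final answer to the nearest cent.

Assessed value = $2,105,900 × 0.34 = $716,006
Northam CSD: $716,006 × 0.01772 = $12,687.62632
City of Harrowgate: ($716,006 − $8,000) × 0.0046 = $708,006 × 0.0046 = $3,256.8276
Greystone Township: ($716,006 − $8,000) × 0.00423 = $708,006 × 0.00423 = $2,994.86538
Levies subtotal = $18,939.3193
Total = $18,939.3193 + $316 = $19,255.3193

$19,255.32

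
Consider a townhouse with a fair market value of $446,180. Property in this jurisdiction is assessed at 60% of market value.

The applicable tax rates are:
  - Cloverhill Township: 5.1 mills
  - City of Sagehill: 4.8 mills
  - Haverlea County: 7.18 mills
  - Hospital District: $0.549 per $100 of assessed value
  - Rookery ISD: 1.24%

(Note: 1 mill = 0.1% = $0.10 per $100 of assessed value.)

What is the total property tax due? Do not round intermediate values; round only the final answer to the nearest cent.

$9,361.75

Assessed value = $446,180 × 0.6 = $267,708
Cloverhill Township: $267,708 × 0.0051 = $1,365.3108
City of Sagehill: $267,708 × 0.0048 = $1,284.9984
Haverlea County: $267,708 × 0.00718 = $1,922.14344
Hospital District: $267,708 × 0.00549 = $1,469.71692
Rookery ISD: $267,708 × 0.0124 = $3,319.5792
Total = $9,361.74876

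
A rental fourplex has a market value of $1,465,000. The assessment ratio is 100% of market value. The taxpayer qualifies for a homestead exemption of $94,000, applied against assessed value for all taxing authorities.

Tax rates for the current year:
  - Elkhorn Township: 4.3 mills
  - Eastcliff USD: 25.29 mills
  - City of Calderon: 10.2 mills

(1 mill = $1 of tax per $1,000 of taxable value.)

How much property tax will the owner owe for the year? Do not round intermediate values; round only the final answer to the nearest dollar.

$54,552

Assessed value = $1,465,000 × 1 = $1,465,000
Taxable value = $1,465,000 − $94,000 = $1,371,000
Elkhorn Township: $1,371,000 × 0.0043 = $5,895.3
Eastcliff USD: $1,371,000 × 0.02529 = $34,672.59
City of Calderon: $1,371,000 × 0.0102 = $13,984.2
Total = $5,895.3 + $34,672.59 + $13,984.2 = $54,552.09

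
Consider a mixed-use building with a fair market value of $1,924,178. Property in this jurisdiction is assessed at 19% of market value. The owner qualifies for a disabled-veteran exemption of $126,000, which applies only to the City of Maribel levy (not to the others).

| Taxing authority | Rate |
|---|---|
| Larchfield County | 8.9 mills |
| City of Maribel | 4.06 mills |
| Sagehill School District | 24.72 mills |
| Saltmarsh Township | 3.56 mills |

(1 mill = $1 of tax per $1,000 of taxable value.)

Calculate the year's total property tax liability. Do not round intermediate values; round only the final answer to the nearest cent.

$14,565.53

Assessed value = $1,924,178 × 0.19 = $365,593.82
Larchfield County: $365,593.82 × 0.0089 = $3,253.784998
City of Maribel: ($365,593.82 − $126,000) × 0.00406 = $239,593.82 × 0.00406 = $972.7509092
Sagehill School District: $365,593.82 × 0.02472 = $9,037.4792304
Saltmarsh Township: $365,593.82 × 0.00356 = $1,301.5139992
Total = $14,565.5291368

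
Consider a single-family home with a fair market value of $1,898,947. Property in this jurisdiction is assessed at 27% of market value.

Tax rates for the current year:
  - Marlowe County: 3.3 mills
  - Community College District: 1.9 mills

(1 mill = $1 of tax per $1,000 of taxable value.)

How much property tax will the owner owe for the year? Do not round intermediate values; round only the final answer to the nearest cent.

$2,666.12

Assessed value = $1,898,947 × 0.27 = $512,715.69
Marlowe County: $512,715.69 × 0.0033 = $1,691.961777
Community College District: $512,715.69 × 0.0019 = $974.159811
Total = $1,691.961777 + $974.159811 = $2,666.121588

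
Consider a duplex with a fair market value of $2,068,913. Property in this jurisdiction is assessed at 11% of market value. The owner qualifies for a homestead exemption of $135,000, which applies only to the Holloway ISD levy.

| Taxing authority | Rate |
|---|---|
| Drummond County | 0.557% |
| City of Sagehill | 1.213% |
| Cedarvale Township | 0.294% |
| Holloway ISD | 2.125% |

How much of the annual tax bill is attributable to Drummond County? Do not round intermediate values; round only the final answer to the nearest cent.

Assessed value = $2,068,913 × 0.11 = $227,580.43
Drummond County taxable value = $227,580.43 (exemption does not apply)
Drummond County levy = $227,580.43 × 0.00557 = $1,267.6229951

$1,267.62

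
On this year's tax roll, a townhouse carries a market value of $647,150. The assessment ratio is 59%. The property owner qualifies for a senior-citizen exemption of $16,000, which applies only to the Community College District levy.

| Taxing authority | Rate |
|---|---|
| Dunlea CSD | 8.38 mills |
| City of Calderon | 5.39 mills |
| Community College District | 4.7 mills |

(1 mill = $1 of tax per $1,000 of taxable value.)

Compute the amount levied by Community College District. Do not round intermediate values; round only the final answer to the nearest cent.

Assessed value = $647,150 × 0.59 = $381,818.5
Community College District taxable value = $381,818.5 − $16,000 = $365,818.5
Community College District levy = $365,818.5 × 0.0047 = $1,719.34695

$1,719.35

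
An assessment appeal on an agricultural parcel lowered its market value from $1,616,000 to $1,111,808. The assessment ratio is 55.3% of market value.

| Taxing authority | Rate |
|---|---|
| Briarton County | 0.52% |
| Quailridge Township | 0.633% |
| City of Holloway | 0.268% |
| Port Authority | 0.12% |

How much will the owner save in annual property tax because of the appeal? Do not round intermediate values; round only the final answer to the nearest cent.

$4,296.59

Old assessed value = $1,616,000 × 0.553 = $893,648
New assessed value = $1,111,808 × 0.553 = $614,829.824
Combined rate = 0.0052 + 0.00633 + 0.00268 + 0.0012 = 0.01541
Old tax = $893,648 × 0.01541 = $13,771.11568
New tax = $614,829.824 × 0.01541 = $9,474.52758784
Reduction = $13,771.11568 − $9,474.52758784 = $4,296.58809216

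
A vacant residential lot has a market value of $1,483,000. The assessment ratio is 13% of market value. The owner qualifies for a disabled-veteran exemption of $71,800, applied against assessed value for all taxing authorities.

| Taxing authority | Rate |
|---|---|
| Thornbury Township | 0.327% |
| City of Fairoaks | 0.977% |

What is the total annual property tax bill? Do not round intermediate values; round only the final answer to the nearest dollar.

Assessed value = $1,483,000 × 0.13 = $192,790
Taxable value = $192,790 − $71,800 = $120,990
Thornbury Township: $120,990 × 0.00327 = $395.6373
City of Fairoaks: $120,990 × 0.00977 = $1,182.0723
Total = $395.6373 + $1,182.0723 = $1,577.7096

$1,578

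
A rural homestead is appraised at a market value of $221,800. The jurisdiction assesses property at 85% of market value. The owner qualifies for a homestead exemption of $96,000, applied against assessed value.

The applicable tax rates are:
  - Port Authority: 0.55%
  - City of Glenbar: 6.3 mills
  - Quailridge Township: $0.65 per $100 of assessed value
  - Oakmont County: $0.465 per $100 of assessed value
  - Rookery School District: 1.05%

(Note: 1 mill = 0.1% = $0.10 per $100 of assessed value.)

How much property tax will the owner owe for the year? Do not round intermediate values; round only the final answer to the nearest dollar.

Assessed value = $221,800 × 0.85 = $188,530
Taxable value = $188,530 − $96,000 = $92,530
Port Authority: $92,530 × 0.0055 = $508.915
City of Glenbar: $92,530 × 0.0063 = $582.939
Quailridge Township: $92,530 × 0.0065 = $601.445
Oakmont County: $92,530 × 0.00465 = $430.2645
Rookery School District: $92,530 × 0.0105 = $971.565
Total = $3,095.1285

$3,095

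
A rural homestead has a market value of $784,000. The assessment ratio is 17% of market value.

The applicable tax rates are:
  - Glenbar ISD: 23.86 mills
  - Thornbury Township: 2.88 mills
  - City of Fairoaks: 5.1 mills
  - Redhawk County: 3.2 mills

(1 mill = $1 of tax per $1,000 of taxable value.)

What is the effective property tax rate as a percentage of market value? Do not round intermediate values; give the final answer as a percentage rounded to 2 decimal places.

Assessed value = $784,000 × 0.17 = $133,280
Glenbar ISD: $133,280 × 0.02386 = $3,180.0608
Thornbury Township: $133,280 × 0.00288 = $383.8464
City of Fairoaks: $133,280 × 0.0051 = $679.728
Redhawk County: $133,280 × 0.0032 = $426.496
Total tax = $4,670.1312
Effective rate = $4,670.1312 ÷ $784,000 = 0.60% of market value

0.60%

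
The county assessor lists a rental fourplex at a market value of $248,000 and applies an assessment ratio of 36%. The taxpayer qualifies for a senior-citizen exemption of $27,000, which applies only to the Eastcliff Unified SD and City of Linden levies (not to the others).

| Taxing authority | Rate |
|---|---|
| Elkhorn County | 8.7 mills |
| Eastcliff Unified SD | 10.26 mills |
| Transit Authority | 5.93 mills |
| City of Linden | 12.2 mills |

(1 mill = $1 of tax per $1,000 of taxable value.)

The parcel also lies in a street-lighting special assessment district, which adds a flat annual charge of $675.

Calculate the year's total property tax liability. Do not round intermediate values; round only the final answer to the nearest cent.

$3,379.98

Assessed value = $248,000 × 0.36 = $89,280
Elkhorn County: $89,280 × 0.0087 = $776.736
Eastcliff Unified SD: ($89,280 − $27,000) × 0.01026 = $62,280 × 0.01026 = $638.9928
Transit Authority: $89,280 × 0.00593 = $529.4304
City of Linden: ($89,280 − $27,000) × 0.0122 = $62,280 × 0.0122 = $759.816
Levies subtotal = $2,704.9752
Total = $2,704.9752 + $675 = $3,379.9752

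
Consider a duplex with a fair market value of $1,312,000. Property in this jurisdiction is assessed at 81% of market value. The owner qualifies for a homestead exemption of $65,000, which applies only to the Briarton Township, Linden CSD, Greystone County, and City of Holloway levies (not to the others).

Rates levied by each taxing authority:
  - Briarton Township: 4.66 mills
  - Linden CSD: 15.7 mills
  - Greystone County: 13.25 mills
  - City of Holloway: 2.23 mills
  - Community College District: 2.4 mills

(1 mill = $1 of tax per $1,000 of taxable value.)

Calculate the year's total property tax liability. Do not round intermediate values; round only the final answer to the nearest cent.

Assessed value = $1,312,000 × 0.81 = $1,062,720
Briarton Township: ($1,062,720 − $65,000) × 0.00466 = $997,720 × 0.00466 = $4,649.3752
Linden CSD: ($1,062,720 − $65,000) × 0.0157 = $997,720 × 0.0157 = $15,664.204
Greystone County: ($1,062,720 − $65,000) × 0.01325 = $997,720 × 0.01325 = $13,219.79
City of Holloway: ($1,062,720 − $65,000) × 0.00223 = $997,720 × 0.00223 = $2,224.9156
Community College District: $1,062,720 × 0.0024 = $2,550.528
Total = $38,308.8128

$38,308.81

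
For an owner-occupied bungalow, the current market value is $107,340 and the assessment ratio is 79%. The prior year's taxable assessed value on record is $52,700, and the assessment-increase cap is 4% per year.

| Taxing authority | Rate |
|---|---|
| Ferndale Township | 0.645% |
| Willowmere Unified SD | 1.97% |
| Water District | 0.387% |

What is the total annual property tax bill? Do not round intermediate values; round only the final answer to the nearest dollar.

$1,645

Uncapped assessed value = $107,340 × 0.79 = $84,798.6
Cap limit = $52,700 × 1.04 = $54,808
Taxable assessed value = min($84,798.6, $54,808) = $54,808 (cap binds)
Ferndale Township: $54,808 × 0.00645 = $353.5116
Willowmere Unified SD: $54,808 × 0.0197 = $1,079.7176
Water District: $54,808 × 0.00387 = $212.10696
Total = $1,645.33616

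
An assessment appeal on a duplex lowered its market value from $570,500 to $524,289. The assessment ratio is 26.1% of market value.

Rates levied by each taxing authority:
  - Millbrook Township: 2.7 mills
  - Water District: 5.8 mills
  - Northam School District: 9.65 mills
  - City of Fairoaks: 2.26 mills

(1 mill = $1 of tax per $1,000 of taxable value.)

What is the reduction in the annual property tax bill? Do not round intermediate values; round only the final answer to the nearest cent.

$246.17

Old assessed value = $570,500 × 0.261 = $148,900.5
New assessed value = $524,289 × 0.261 = $136,839.429
Combined rate = 0.0027 + 0.0058 + 0.00965 + 0.00226 = 0.02041
Old tax = $148,900.5 × 0.02041 = $3,039.059205
New tax = $136,839.429 × 0.02041 = $2,792.89274589
Reduction = $3,039.059205 − $2,792.89274589 = $246.16645911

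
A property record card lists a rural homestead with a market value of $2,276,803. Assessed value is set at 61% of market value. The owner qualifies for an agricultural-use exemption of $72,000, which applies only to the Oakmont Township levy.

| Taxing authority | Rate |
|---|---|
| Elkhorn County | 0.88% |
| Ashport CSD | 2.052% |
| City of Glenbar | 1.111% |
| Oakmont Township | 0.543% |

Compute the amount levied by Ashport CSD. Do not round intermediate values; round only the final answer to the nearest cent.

Assessed value = $2,276,803 × 0.61 = $1,388,849.83
Ashport CSD taxable value = $1,388,849.83 (exemption does not apply)
Ashport CSD levy = $1,388,849.83 × 0.02052 = $28,499.1985116

$28,499.20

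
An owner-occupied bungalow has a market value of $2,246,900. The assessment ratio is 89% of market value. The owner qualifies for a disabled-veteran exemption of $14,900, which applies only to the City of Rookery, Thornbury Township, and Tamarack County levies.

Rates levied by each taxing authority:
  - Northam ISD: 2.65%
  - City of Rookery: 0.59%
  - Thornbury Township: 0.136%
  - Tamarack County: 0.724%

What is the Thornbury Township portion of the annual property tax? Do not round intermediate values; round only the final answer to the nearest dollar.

$2,699

Assessed value = $2,246,900 × 0.89 = $1,999,741
Thornbury Township taxable value = $1,999,741 − $14,900 = $1,984,841
Thornbury Township levy = $1,984,841 × 0.00136 = $2,699.38376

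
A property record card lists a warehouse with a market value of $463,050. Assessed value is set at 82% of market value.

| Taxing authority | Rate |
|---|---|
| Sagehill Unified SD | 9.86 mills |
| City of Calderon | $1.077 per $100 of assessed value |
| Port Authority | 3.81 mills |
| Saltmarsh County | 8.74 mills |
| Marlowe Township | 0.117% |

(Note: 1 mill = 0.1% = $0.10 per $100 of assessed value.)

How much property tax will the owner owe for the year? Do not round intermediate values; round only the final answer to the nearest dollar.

Assessed value = $463,050 × 0.82 = $379,701
Sagehill Unified SD: $379,701 × 0.00986 = $3,743.85186
City of Calderon: $379,701 × 0.01077 = $4,089.37977
Port Authority: $379,701 × 0.00381 = $1,446.66081
Saltmarsh County: $379,701 × 0.00874 = $3,318.58674
Marlowe Township: $379,701 × 0.00117 = $444.25017
Total = $13,042.72935

$13,043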